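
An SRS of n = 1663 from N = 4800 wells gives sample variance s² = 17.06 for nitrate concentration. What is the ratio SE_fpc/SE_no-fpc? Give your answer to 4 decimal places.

0.8084

f = n/N = 1663/4800 = 0.34645833.
SE_no-fpc = √(s²/n) = 0.10128459; SE_fpc = √((1−f)s²/n) = 0.081880414.
Ratio = √(1−f) = 0.80841924.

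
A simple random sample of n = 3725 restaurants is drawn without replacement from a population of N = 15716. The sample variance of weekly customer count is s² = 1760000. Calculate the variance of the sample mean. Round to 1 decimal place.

360.5

Under SRS without replacement, Var(ȳ) = (1 − f)·s²/n with f = n/N = 3725/15716 = 0.23701960.
Var(ȳ) = (1 − 0.23701960)·1760000/3725 = 0.76298040·472.48322 = 360.49544.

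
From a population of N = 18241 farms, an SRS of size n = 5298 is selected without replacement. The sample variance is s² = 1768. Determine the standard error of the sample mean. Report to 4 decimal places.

0.4866

Under SRS without replacement, Var(ȳ) = (1 − f)·s²/n with f = n/N = 5298/18241 = 0.29044460.
Var(ȳ) = (1 − 0.29044460)·1768/5298 = 0.70955540·0.33371083 = 0.23678632.
SE(ȳ) = √(0.23678632) = 0.4866.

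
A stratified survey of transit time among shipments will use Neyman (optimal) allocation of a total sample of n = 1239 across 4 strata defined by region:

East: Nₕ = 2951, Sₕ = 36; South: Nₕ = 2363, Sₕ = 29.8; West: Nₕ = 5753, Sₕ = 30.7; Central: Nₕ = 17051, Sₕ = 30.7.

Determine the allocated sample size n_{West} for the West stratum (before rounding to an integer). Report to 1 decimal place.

249.6

Neyman allocation: nₕ = n·NₕSₕ / Σⱼ NⱼSⱼ.
Σ NⱼSⱼ = 2951·36 + 2363·29.8 + 5753·30.7 + 17051·30.7 = 876736.2.
n_{West} = 1239·5753·30.7 / 876736.2 = 249.6.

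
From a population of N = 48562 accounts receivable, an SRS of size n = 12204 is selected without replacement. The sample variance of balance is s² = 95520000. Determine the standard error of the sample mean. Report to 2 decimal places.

Under SRS without replacement, Var(ȳ) = (1 − f)·s²/n with f = n/N = 12204/48562 = 0.25130761.
Var(ȳ) = (1 − 0.25130761)·95520000/12204 = 0.74869239·7826.942 = 5859.9719.
SE(ȳ) = √(5859.9719) = 76.55.

76.55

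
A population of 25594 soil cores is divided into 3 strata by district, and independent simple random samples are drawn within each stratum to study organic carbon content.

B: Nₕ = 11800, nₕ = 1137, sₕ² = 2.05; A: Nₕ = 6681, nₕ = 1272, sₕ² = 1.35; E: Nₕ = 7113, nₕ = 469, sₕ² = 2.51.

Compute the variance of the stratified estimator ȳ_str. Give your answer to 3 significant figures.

Var(ȳ_str) = Σₕ Wₕ²(1 − fₕ)sₕ²/nₕ with Wₕ = Nₕ/N, N = 25594.
B: Wₕ = 0.46104556; term = 0.46104556²·(1 − 0.09635593)·2.05/1137 = 3.4632072 × 10^-4.
A: Wₕ = 0.26103774; term = 0.26103774²·(1 − 0.19039066)·1.35/1272 = 5.8550253 × 10^-5.
E: Wₕ = 0.27791670; term = 0.27791670²·(1 − 0.06593561)·2.51/469 = 3.8610638 × 10^-4.
Sum = 7.9097735 × 10^-4.

7.91 × 10^-4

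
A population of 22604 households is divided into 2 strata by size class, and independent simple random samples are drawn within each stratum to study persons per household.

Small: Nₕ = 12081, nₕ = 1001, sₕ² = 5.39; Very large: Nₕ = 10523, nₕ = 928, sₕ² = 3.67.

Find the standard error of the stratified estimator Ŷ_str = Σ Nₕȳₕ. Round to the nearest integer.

Var(Ŷ_str) = Σₕ Nₕ²(1 − fₕ)sₕ²/nₕ.
Small: 12081²·(1 − 1001/12081)·5.39/1001 = 720771.05.
Very large: 10523²·(1 − 928/10523)·3.67/928 = 399303.06.
Sum = 1.1200741 × 10^6.
SE = √(1.1200741 × 10^6) = 1058.

1058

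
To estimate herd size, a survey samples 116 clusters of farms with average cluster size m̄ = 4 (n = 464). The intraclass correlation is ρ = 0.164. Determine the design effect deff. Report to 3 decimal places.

1.492

deff = 1 + (4 − 1)·0.164 = 1 + 0.492 = 1.492.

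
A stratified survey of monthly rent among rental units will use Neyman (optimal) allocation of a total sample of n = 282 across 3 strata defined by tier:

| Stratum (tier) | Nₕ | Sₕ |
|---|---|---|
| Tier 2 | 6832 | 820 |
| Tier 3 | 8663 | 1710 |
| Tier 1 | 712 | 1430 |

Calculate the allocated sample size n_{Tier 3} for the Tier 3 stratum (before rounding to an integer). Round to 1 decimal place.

194.9

Neyman allocation: nₕ = n·NₕSₕ / Σⱼ NⱼSⱼ.
Σ NⱼSⱼ = 6832·820 + 8663·1710 + 712·1430 = 2.143413 × 10^7.
n_{Tier 3} = 282·8663·1710 / (2.143413 × 10^7) = 194.9.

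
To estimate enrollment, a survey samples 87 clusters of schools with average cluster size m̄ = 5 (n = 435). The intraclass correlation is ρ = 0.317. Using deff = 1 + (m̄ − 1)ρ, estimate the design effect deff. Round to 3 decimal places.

2.268

deff = 1 + (5 − 1)·0.317 = 1 + 1.268 = 2.268.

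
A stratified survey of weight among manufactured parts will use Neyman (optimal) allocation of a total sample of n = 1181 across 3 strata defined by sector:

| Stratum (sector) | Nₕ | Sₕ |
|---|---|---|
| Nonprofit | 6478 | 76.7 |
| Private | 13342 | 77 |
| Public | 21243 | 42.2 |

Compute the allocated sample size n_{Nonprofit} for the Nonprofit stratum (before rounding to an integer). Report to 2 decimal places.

242.41

Neyman allocation: nₕ = n·NₕSₕ / Σⱼ NⱼSⱼ.
Σ NⱼSⱼ = 6478·76.7 + 13342·77 + 21243·42.2 = 2.4206512 × 10^6.
n_{Nonprofit} = 1181·6478·76.7 / (2.4206512 × 10^6) = 242.41.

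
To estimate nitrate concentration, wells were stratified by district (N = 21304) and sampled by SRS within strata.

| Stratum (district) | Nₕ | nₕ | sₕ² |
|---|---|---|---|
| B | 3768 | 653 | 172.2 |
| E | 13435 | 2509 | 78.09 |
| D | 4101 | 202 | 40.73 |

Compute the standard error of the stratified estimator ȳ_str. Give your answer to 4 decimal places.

0.1549

Var(ȳ_str) = Σₕ Wₕ²(1 − fₕ)sₕ²/nₕ with Wₕ = Nₕ/N, N = 21304.
B: Wₕ = 0.17686819; term = 0.17686819²·(1 − 0.17330149)·172.2/653 = 0.0068197209.
E: Wₕ = 0.63063275; term = 0.63063275²·(1 − 0.18675102)·78.09/2509 = 0.010066334.
D: Wₕ = 0.19249906; term = 0.19249906²·(1 − 0.04925628)·40.73/202 = 0.0071036857.
Sum = 0.023989741.
SE = √(0.023989741) = 0.1549.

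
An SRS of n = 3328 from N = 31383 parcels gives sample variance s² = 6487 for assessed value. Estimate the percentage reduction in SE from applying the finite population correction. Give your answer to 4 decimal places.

f = n/N = 3328/31383 = 0.10604467.
SE_no-fpc = √(s²/n) = 1.3961442; SE_fpc = √((1−f)s²/n) = 1.3200434.
Ratio = √(1−f) = 0.94549211. Reduction = 100·(1 − 0.94549211) = 5.4508%.

5.4508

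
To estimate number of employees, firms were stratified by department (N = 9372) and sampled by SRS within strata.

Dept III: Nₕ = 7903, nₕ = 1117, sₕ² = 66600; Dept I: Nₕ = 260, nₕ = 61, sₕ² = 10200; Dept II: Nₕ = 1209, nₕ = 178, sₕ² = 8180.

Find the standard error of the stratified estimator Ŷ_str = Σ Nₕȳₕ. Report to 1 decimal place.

57127.5

Var(Ŷ_str) = Σₕ Nₕ²(1 − fₕ)sₕ²/nₕ.
Dept III: 7903²·(1 − 1117/7903)·66600/1117 = 3.1976203 × 10^9.
Dept I: 260²·(1 − 61/260)·10200/61 = 8.6516066 × 10^6.
Dept II: 1209²·(1 − 178/1209)·8180/178 = 5.7282012 × 10^7.
Sum = 3.2635539 × 10^9.
SE = √(3.2635539 × 10^9) = 57127.5.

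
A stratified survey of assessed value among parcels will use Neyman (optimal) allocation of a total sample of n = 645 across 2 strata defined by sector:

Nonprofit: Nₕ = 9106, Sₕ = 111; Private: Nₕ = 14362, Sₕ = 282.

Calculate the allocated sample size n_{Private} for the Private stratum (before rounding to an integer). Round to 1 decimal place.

Neyman allocation: nₕ = n·NₕSₕ / Σⱼ NⱼSⱼ.
Σ NⱼSⱼ = 9106·111 + 14362·282 = 5.06085 × 10^6.
n_{Private} = 645·14362·282 / (5.06085 × 10^6) = 516.2.

516.2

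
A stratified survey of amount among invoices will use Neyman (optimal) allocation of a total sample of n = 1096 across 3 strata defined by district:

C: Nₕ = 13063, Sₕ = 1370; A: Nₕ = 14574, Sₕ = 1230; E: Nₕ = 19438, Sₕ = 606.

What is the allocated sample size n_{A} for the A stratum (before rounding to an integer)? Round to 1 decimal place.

Neyman allocation: nₕ = n·NₕSₕ / Σⱼ NⱼSⱼ.
Σ NⱼSⱼ = 13063·1370 + 14574·1230 + 19438·606 = 4.7601758 × 10^7.
n_{A} = 1096·14574·1230 / (4.7601758 × 10^7) = 412.7.

412.7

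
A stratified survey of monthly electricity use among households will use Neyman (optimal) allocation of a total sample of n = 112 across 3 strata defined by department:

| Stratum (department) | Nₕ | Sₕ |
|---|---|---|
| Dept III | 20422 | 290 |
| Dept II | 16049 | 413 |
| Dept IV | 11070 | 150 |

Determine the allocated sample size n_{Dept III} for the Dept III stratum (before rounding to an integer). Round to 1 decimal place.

Neyman allocation: nₕ = n·NₕSₕ / Σⱼ NⱼSⱼ.
Σ NⱼSⱼ = 20422·290 + 16049·413 + 11070·150 = 1.4211117 × 10^7.
n_{Dept III} = 112·20422·290 / (1.4211117 × 10^7) = 46.7.

46.7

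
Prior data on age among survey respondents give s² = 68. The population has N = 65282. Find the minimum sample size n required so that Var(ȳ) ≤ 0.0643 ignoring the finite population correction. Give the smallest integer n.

Without fpc, n₀ = s²/D = 68/0.0643 = 1057.5428.
Rounding up, n = 1058.

1058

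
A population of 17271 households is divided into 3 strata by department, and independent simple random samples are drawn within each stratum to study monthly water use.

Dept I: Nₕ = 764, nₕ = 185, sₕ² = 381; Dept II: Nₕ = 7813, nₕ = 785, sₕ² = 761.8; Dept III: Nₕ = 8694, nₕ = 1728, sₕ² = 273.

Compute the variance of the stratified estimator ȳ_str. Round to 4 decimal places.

Var(ȳ_str) = Σₕ Wₕ²(1 − fₕ)sₕ²/nₕ with Wₕ = Nₕ/N, N = 17271.
Dept I: Wₕ = 0.04423600; term = 0.04423600²·(1 − 0.24214660)·381/185 = 0.0030541489.
Dept II: Wₕ = 0.45237682; term = 0.45237682²·(1 − 0.10047357)·761.8/785 = 0.17864297.
Dept III: Wₕ = 0.50338718; term = 0.50338718²·(1 − 0.19875776)·273/1728 = 0.032076505.
Sum = 0.21377362.

0.2138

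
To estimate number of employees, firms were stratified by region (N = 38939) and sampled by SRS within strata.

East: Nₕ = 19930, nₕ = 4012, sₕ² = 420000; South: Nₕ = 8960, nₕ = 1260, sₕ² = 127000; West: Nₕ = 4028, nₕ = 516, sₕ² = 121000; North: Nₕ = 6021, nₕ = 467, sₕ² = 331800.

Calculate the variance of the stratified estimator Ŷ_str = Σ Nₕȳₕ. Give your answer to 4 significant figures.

6.724 × 10^10

Var(Ŷ_str) = Σₕ Nₕ²(1 − fₕ)sₕ²/nₕ.
East: 19930²·(1 − 4012/19930)·420000/4012 = 3.3211169 × 10^10.
South: 8960²·(1 − 1260/8960)·127000/1260 = 6.9539556 × 10^9.
West: 4028²·(1 − 516/4028)·121000/516 = 3.317261 × 10^9.
North: 6021²·(1 − 467/6021)·331800/467 = 2.375932 × 10^10.
Sum = 6.7241706 × 10^10.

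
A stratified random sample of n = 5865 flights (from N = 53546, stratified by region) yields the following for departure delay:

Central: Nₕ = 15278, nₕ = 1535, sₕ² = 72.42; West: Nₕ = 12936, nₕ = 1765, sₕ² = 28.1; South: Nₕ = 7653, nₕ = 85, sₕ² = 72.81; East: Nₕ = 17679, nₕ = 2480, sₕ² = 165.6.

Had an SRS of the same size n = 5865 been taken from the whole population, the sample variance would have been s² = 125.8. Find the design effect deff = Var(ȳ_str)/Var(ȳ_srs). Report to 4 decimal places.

1.4565

Var(ȳ_str) = Σ Wₕ²(1−fₕ)sₕ²/nₕ with Wₕ = Nₕ/53546:
  Central: (15278/53546)²·(1−1535/15278)·72.42/1535 = 0.0034549688
  West: (12936/53546)²·(1−1765/12936)·28.1/1765 = 8.0241604 × 10^-4
  South: (7653/53546)²·(1−85/7653)·72.81/85 = 0.017303377
  East: (17679/53546)²·(1−2480/17679)·165.6/2480 = 0.0062578809
  → Var(ȳ_str) = 0.027818643.
Var(ȳ_srs) = (1 − 5865/53546)·125.8/5865 = 0.019099894.
deff = 0.027818643 / 0.019099894 = 1.4565.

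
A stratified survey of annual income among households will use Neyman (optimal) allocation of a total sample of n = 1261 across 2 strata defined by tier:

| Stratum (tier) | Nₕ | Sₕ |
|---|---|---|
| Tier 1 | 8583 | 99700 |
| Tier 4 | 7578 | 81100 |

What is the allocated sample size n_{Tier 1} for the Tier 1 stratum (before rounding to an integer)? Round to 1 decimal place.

Neyman allocation: nₕ = n·NₕSₕ / Σⱼ NⱼSⱼ.
Σ NⱼSⱼ = 8583·99700 + 7578·81100 = 1.4703009 × 10^9.
n_{Tier 1} = 1261·8583·99700 / (1.4703009 × 10^9) = 733.9.

733.9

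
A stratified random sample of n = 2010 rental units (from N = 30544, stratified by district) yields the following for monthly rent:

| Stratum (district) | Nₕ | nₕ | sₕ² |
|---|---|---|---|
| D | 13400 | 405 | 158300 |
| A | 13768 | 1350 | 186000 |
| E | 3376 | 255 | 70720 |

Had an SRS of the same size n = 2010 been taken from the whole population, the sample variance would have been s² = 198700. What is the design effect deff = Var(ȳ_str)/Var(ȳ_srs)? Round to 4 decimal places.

Var(ȳ_str) = Σ Wₕ²(1−fₕ)sₕ²/nₕ with Wₕ = Nₕ/30544:
  D: (13400/30544)²·(1−405/13400)·158300/405 = 72.955015
  A: (13768/30544)²·(1−1350/13768)·186000/1350 = 25.24933
  E: (3376/30544)²·(1−255/3376)·70720/255 = 3.1321782
  → Var(ȳ_str) = 101.33652.
Var(ȳ_srs) = (1 − 2010/30544)·198700/2010 = 92.350352.
deff = 101.33652 / 92.350352 = 1.0973.

1.0973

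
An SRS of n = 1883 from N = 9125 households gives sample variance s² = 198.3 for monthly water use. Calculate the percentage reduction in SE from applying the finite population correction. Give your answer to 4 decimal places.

f = n/N = 1883/9125 = 0.20635616.
SE_no-fpc = √(s²/n) = 0.32451606; SE_fpc = √((1−f)s²/n) = 0.28910062.
Ratio = √(1−f) = 0.89086690. Reduction = 100·(1 − 0.89086690) = 10.9133%.

10.9133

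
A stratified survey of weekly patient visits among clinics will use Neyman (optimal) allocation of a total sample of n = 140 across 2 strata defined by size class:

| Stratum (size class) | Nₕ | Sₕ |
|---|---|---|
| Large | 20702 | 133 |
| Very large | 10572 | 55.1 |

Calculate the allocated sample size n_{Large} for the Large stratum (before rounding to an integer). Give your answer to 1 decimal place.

Neyman allocation: nₕ = n·NₕSₕ / Σⱼ NⱼSⱼ.
Σ NⱼSⱼ = 20702·133 + 10572·55.1 = 3.3358832 × 10^6.
n_{Large} = 140·20702·133 / (3.3358832 × 10^6) = 115.6.

115.6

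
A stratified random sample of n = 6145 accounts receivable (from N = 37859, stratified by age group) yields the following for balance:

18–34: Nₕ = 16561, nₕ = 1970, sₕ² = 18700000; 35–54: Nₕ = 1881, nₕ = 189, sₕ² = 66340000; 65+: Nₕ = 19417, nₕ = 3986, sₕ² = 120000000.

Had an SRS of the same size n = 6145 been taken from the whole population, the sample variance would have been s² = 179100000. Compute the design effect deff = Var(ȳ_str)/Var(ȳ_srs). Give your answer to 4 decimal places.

0.3552

Var(ȳ_str) = Σ Wₕ²(1−fₕ)sₕ²/nₕ with Wₕ = Nₕ/37859:
  18–34: (16561/37859)²·(1−1970/16561)·18700000/1970 = 1600.3269
  35–54: (1881/37859)²·(1−189/1881)·66340000/189 = 779.40743
  65+: (19417/37859)²·(1−3986/19417)·120000000/3986 = 6293.3499
  → Var(ȳ_str) = 8673.0842.
Var(ȳ_srs) = (1 − 6145/37859)·179100000/6145 = 24414.936.
deff = 8673.0842 / 24414.936 = 0.3552.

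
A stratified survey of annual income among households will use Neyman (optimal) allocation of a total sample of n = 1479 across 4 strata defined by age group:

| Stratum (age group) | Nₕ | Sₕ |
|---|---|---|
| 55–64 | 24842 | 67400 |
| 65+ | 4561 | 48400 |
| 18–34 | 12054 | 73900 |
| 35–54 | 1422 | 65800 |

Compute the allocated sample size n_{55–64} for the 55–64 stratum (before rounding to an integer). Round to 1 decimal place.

Neyman allocation: nₕ = n·NₕSₕ / Σⱼ NⱼSⱼ.
Σ NⱼSⱼ = 24842·67400 + 4561·48400 + 12054·73900 + 1422·65800 = 2.8794614 × 10^9.
n_{55–64} = 1479·24842·67400 / (2.8794614 × 10^9) = 860.0.

860.0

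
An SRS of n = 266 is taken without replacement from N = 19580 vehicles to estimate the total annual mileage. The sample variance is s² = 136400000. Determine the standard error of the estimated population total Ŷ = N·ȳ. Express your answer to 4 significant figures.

1.393 × 10^7

Var(Ŷ) = N²·Var(ȳ) = N²·(1 − n/N)·s²/n.
f = 266/19580 = 0.01358529; Var(ȳ) = 0.98641471·136400000/266 = 505815.66.
Var(Ŷ) = 19580² · 505815.66 = 1.9391779 × 10^14.
SE(Ŷ) = √(1.9391779 × 10^14) = 1.393 × 10^7.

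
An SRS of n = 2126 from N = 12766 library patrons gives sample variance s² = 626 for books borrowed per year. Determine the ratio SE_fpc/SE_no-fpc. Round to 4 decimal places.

f = n/N = 2126/12766 = 0.16653611.
SE_no-fpc = √(s²/n) = 0.54263217; SE_fpc = √((1−f)s²/n) = 0.49539193.
Ratio = √(1−f) = 0.91294243.

0.9129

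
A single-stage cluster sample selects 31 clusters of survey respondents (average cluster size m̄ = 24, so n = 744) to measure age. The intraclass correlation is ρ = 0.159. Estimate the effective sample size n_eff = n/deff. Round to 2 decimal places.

deff = 1 + (24 − 1)·0.159 = 1 + 3.657 = 4.657.
n_eff = 744 / 4.657 = 159.76.

159.76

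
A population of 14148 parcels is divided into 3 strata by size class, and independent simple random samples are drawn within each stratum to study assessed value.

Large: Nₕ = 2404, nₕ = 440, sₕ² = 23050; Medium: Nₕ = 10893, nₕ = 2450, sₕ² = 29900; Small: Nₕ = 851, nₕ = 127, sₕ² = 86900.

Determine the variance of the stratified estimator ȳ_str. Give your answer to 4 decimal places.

Var(ȳ_str) = Σₕ Wₕ²(1 − fₕ)sₕ²/nₕ with Wₕ = Nₕ/N, N = 14148.
Large: Wₕ = 0.16991801; term = 0.16991801²·(1 − 0.18302829)·23050/440 = 1.2356745.
Medium: Wₕ = 0.76993215; term = 0.76993215²·(1 − 0.22491508)·29900/2450 = 5.607371.
Small: Wₕ = 0.06014984; term = 0.06014984²·(1 − 0.14923619)·86900/127 = 2.1061732.
Sum = 8.9492187.

8.9492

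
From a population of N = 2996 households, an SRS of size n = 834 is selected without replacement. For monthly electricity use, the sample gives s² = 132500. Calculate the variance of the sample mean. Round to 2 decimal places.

Under SRS without replacement, Var(ȳ) = (1 − f)·s²/n with f = n/N = 834/2996 = 0.27837116.
Var(ȳ) = (1 − 0.27837116)·132500/834 = 0.72162884·158.8729 = 114.64727.

114.65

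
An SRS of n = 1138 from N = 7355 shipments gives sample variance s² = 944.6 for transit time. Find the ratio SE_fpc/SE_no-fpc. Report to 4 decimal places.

0.9194

f = n/N = 1138/7355 = 0.15472468.
SE_no-fpc = √(s²/n) = 0.91107229; SE_fpc = √((1−f)s²/n) = 0.83762944.
Ratio = √(1−f) = 0.91938856.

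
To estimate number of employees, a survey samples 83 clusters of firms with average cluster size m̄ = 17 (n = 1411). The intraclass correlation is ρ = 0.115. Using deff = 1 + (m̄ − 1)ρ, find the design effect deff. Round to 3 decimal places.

2.840

deff = 1 + (17 − 1)·0.115 = 1 + 1.84 = 2.84.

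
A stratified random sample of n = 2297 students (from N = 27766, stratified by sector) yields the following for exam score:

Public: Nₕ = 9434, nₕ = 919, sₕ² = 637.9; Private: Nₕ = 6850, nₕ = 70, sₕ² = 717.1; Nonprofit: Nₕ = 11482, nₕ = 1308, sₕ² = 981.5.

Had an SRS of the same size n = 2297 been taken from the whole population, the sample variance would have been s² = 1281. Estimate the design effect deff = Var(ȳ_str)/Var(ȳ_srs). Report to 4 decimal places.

1.5700

Var(ȳ_str) = Σ Wₕ²(1−fₕ)sₕ²/nₕ with Wₕ = Nₕ/27766:
  Public: (9434/27766)²·(1−919/9434)·637.9/919 = 0.072325422
  Private: (6850/27766)²·(1−70/6850)·717.1/70 = 0.61712808
  Nonprofit: (11482/27766)²·(1−1308/11482)·981.5/1308 = 0.11370124
  → Var(ȳ_str) = 0.80315474.
Var(ȳ_srs) = (1 − 2297/27766)·1281/2297 = 0.51154837.
deff = 0.80315474 / 0.51154837 = 1.5700.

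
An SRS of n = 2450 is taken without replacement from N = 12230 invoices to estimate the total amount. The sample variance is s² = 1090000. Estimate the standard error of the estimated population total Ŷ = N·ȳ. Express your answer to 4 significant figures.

Var(Ŷ) = N²·Var(ȳ) = N²·(1 − n/N)·s²/n.
f = 2450/12230 = 0.20032706; Var(ȳ) = 0.79967294·1090000/2450 = 355.77286.
Var(Ŷ) = 12230² · 355.77286 = 5.3213978 × 10^10.
SE(Ŷ) = √(5.3213978 × 10^10) = 230700.

230700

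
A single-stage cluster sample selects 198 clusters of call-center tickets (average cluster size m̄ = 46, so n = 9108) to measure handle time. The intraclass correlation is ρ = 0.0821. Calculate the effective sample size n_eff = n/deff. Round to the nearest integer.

deff = 1 + (46 − 1)·0.0821 = 1 + 3.6945 = 4.6945.
n_eff = 9108 / 4.6945 = 1940.

1940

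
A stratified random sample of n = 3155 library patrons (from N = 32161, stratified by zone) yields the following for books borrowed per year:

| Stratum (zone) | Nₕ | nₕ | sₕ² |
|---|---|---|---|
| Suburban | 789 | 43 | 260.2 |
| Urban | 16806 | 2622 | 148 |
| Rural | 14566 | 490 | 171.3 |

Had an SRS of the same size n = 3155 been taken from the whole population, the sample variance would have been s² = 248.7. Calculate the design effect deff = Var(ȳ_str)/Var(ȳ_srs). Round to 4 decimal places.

1.2061

Var(ȳ_str) = Σ Wₕ²(1−fₕ)sₕ²/nₕ with Wₕ = Nₕ/32161:
  Suburban: (789/32161)²·(1−43/789)·260.2/43 = 0.0034434643
  Urban: (16806/32161)²·(1−2622/16806)·148/2622 = 0.013008674
  Rural: (14566/32161)²·(1−490/14566)·171.3/490 = 0.069298169
  → Var(ȳ_str) = 0.085750307.
Var(ȳ_srs) = (1 − 3155/32161)·248.7/3155 = 0.07109429.
deff = 0.085750307 / 0.07109429 = 1.2061.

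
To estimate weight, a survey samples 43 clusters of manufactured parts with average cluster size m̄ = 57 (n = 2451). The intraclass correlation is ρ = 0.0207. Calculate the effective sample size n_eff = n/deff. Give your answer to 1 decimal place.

1135.1

deff = 1 + (57 − 1)·0.0207 = 1 + 1.1592 = 2.1592.
n_eff = 2451 / 2.1592 = 1135.1.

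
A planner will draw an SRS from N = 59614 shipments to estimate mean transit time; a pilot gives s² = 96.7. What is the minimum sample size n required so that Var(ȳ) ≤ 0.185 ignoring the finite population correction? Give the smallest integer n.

Without fpc, n₀ = s²/D = 96.7/0.185 = 522.7027.
Rounding up, n = 523.

523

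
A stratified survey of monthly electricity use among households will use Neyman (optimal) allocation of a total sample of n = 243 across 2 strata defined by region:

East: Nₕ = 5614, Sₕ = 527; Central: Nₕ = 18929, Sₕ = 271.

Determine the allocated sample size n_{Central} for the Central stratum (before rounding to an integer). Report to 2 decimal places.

Neyman allocation: nₕ = n·NₕSₕ / Σⱼ NⱼSⱼ.
Σ NⱼSⱼ = 5614·527 + 18929·271 = 8.088337 × 10^6.
n_{Central} = 243·18929·271 / (8.088337 × 10^6) = 154.11.

154.11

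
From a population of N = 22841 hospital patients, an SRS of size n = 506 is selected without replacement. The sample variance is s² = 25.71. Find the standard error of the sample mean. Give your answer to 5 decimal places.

Under SRS without replacement, Var(ȳ) = (1 − f)·s²/n with f = n/N = 506/22841 = 0.02215315.
Var(ȳ) = (1 − 0.02215315)·25.71/506 = 0.97784685·0.050810277 = 0.049684669.
SE(ȳ) = √(0.049684669) = 0.22290.

0.22290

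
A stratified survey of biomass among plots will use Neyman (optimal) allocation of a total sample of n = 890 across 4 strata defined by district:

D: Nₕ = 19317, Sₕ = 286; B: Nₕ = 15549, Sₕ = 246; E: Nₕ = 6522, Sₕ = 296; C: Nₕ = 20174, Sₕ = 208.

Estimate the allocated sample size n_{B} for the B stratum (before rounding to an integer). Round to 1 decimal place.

220.0

Neyman allocation: nₕ = n·NₕSₕ / Σⱼ NⱼSⱼ.
Σ NⱼSⱼ = 19317·286 + 15549·246 + 6522·296 + 20174·208 = 1.547642 × 10^7.
n_{B} = 890·15549·246 / (1.547642 × 10^7) = 220.0.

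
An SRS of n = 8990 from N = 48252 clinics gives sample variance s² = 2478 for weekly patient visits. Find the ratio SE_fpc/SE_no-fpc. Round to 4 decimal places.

0.9020

f = n/N = 8990/48252 = 0.18631352.
SE_no-fpc = √(s²/n) = 0.5250139; SE_fpc = √((1−f)s²/n) = 0.47358654.
Ratio = √(1−f) = 0.90204572.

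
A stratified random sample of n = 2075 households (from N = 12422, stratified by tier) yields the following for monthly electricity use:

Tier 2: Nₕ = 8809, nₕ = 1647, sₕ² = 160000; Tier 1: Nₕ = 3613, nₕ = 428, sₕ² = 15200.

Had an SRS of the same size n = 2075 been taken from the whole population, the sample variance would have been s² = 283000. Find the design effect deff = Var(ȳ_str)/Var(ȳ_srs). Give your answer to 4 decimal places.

Var(ȳ_str) = Σ Wₕ²(1−fₕ)sₕ²/nₕ with Wₕ = Nₕ/12422:
  Tier 2: (8809/12422)²·(1−1647/8809)·160000/1647 = 39.719545
  Tier 1: (3613/12422)²·(1−428/3613)·15200/428 = 2.6484646
  → Var(ȳ_str) = 42.36801.
Var(ȳ_srs) = (1 − 2075/12422)·283000/2075 = 113.60338.
deff = 42.36801 / 113.60338 = 0.3729.

0.3729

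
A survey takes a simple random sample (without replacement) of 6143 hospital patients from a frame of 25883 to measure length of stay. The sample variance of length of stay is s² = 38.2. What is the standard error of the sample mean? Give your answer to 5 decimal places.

Under SRS without replacement, Var(ȳ) = (1 − f)·s²/n with f = n/N = 6143/25883 = 0.23733725.
Var(ȳ) = (1 − 0.23733725)·38.2/6143 = 0.76266275·0.00621846 = 0.0047425878.
SE(ȳ) = √(0.0047425878) = 0.06887.

0.06887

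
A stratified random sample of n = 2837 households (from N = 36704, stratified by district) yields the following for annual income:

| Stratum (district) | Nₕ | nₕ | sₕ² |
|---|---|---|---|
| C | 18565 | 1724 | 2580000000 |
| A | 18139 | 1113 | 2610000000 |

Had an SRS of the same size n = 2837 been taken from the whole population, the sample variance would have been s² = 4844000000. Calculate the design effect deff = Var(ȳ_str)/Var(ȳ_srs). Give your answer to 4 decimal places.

Var(ȳ_str) = Σ Wₕ²(1−fₕ)sₕ²/nₕ with Wₕ = Nₕ/36704:
  C: (18565/36704)²·(1−1724/18565)·2580000000/1724 = 347310.95
  A: (18139/36704)²·(1−1113/18139)·2610000000/1113 = 537581.75
  → Var(ȳ_str) = 884892.7.
Var(ȳ_srs) = (1 − 2837/36704)·4844000000/2837 = 1.5754627 × 10^6.
deff = 884892.7 / (1.5754627 × 10^6) = 0.5617.

0.5617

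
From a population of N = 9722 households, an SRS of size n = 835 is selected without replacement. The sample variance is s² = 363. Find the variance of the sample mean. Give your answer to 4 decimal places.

Under SRS without replacement, Var(ȳ) = (1 − f)·s²/n with f = n/N = 835/9722 = 0.08588768.
Var(ȳ) = (1 − 0.08588768)·363/835 = 0.91411232·0.43473054 = 0.39739254.

0.3974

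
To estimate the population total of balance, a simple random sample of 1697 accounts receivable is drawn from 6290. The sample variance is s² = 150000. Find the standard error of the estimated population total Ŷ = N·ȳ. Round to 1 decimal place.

Var(Ŷ) = N²·Var(ȳ) = N²·(1 − n/N)·s²/n.
f = 1697/6290 = 0.26979332; Var(ȳ) = 0.73020668·150000/1697 = 64.543902.
Var(Ŷ) = 6290² · 64.543902 = 2.5536214 × 10^9.
SE(Ŷ) = √(2.5536214 × 10^9) = 50533.4.

50533.4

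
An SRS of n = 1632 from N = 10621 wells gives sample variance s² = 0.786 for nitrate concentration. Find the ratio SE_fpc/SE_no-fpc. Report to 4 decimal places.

f = n/N = 1632/10621 = 0.15365785.
SE_no-fpc = √(s²/n) = 0.021945789; SE_fpc = √((1−f)s²/n) = 0.020189436.
Ratio = √(1−f) = 0.91996856.

0.9200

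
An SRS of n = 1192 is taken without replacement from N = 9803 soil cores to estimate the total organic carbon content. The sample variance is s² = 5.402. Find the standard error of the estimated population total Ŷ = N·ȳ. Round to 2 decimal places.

618.51

Var(Ŷ) = N²·Var(ȳ) = N²·(1 − n/N)·s²/n.
f = 1192/9803 = 0.12159543; Var(ȳ) = 0.87840457·5.402/1192 = 0.0039808234.
Var(Ŷ) = 9803² · 0.0039808234 = 382552.39.
SE(Ŷ) = √(382552.39) = 618.51.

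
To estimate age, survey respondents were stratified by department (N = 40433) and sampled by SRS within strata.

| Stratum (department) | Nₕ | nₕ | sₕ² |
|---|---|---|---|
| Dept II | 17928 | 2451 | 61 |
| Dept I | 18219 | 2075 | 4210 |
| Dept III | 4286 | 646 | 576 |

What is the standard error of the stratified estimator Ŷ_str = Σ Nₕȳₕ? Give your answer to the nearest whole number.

Var(Ŷ_str) = Σₕ Nₕ²(1 − fₕ)sₕ²/nₕ.
Dept II: 17928²·(1 − 2451/17928)·61/2451 = 6.9056593 × 10^6.
Dept I: 18219²·(1 − 2075/18219)·4210/2075 = 5.9675996 × 10^8.
Dept III: 4286²·(1 − 646/4286)·576/646 = 1.3910525 × 10^7.
Sum = 6.1757614 × 10^8.
SE = √(6.1757614 × 10^8) = 24851.

24851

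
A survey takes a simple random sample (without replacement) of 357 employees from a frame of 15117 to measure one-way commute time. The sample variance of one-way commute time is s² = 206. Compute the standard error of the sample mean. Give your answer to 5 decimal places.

0.75060

Under SRS without replacement, Var(ȳ) = (1 − f)·s²/n with f = n/N = 357/15117 = 0.02361580.
Var(ȳ) = (1 − 0.02361580)·206/357 = 0.97638420·0.57703081 = 0.56340377.
SE(ȳ) = √(0.56340377) = 0.75060.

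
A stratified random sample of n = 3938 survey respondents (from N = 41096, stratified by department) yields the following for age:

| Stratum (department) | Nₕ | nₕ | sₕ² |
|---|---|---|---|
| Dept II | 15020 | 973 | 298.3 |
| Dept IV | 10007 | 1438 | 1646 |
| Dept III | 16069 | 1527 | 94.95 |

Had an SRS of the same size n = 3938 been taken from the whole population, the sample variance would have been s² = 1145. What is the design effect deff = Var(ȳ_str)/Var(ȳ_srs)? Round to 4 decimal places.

0.3995

Var(ȳ_str) = Σ Wₕ²(1−fₕ)sₕ²/nₕ with Wₕ = Nₕ/41096:
  Dept II: (15020/41096)²·(1−973/15020)·298.3/973 = 0.038299652
  Dept IV: (10007/41096)²·(1−1438/10007)·1646/1438 = 0.058117361
  Dept III: (16069/41096)²·(1−1527/16069)·94.95/1527 = 0.0086033941
  → Var(ȳ_str) = 0.10502041.
Var(ȳ_srs) = (1 − 3938/41096)·1145/3938 = 0.26289514.
deff = 0.10502041 / 0.26289514 = 0.3995.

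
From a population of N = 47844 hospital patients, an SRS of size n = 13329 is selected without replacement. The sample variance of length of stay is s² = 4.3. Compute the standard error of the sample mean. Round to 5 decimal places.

0.01526

Under SRS without replacement, Var(ȳ) = (1 − f)·s²/n with f = n/N = 13329/47844 = 0.27859293.
Var(ȳ) = (1 − 0.27859293)·4.3/13329 = 0.72140707·3.2260485 × 10^-4 = 2.3272942 × 10^-4.
SE(ȳ) = √(2.3272942 × 10^-4) = 0.01526.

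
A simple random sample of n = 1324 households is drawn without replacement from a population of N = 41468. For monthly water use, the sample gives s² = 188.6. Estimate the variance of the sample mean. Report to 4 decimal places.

0.1379

Under SRS without replacement, Var(ȳ) = (1 − f)·s²/n with f = n/N = 1324/41468 = 0.03192823.
Var(ȳ) = (1 − 0.03192823)·188.6/1324 = 0.96807177·0.14244713 = 0.13789904.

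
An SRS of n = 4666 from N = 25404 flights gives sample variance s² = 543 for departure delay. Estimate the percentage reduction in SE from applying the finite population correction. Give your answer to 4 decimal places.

f = n/N = 4666/25404 = 0.18367186.
SE_no-fpc = √(s²/n) = 0.341136; SE_fpc = √((1−f)s²/n) = 0.30821937.
Ratio = √(1−f) = 0.90350879. Reduction = 100·(1 − 0.90350879) = 9.6491%.

9.6491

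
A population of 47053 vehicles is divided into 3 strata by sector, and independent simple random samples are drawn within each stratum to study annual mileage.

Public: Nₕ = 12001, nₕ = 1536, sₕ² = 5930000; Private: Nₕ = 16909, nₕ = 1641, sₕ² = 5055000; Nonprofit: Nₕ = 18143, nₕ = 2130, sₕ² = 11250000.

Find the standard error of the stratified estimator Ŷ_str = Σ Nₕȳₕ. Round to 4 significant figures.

Var(Ŷ_str) = Σₕ Nₕ²(1 − fₕ)sₕ²/nₕ.
Public: 12001²·(1 − 1536/12001)·5930000/1536 = 4.8486423 × 10^11.
Private: 16909²·(1 − 1641/16909)·5055000/1641 = 7.9526644 × 10^11.
Nonprofit: 18143²·(1 − 2130/18143)·11250000/2130 = 1.534457 × 10^12.
Sum = 2.8145877 × 10^12.
SE = √(2.8145877 × 10^12) = 1.678 × 10^6.

1.678 × 10^6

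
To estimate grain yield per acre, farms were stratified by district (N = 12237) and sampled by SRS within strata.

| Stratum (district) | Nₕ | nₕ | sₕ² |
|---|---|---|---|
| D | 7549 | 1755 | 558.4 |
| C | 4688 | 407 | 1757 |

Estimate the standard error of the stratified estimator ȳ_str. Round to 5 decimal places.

0.81946

Var(ȳ_str) = Σₕ Wₕ²(1 − fₕ)sₕ²/nₕ with Wₕ = Nₕ/N, N = 12237.
D: Wₕ = 0.61689957; term = 0.61689957²·(1 − 0.23248112)·558.4/1755 = 0.092936494.
C: Wₕ = 0.38310043; term = 0.38310043²·(1 − 0.08681741)·1757/407 = 0.5785758.
Sum = 0.67151229.
SE = √(0.67151229) = 0.81946.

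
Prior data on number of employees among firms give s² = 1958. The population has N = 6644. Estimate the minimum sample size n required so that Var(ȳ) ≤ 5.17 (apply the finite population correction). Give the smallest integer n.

Without fpc, n₀ = s²/D = 1958/5.17 = 378.7234.
With fpc, (1 − n/N)·s²/n ≤ D requires n ≥ n₀/(1 + n₀/N) = 378.7234/(1 + 378.7234/6644) = 358.2995.
Rounding up, n = 359.

359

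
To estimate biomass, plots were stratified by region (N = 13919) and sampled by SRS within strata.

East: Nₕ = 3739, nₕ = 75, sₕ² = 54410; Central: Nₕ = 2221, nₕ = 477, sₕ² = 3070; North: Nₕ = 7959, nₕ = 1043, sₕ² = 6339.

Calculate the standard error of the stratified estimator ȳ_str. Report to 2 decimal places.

7.29

Var(ȳ_str) = Σₕ Wₕ²(1 − fₕ)sₕ²/nₕ with Wₕ = Nₕ/N, N = 13919.
East: Wₕ = 0.26862562; term = 0.26862562²·(1 − 0.02005884)·54410/75 = 51.299404.
Central: Wₕ = 0.15956606; term = 0.15956606²·(1 − 0.21476812)·3070/477 = 0.12867642.
North: Wₕ = 0.57180832; term = 0.57180832²·(1 − 0.13104661)·6339/1043 = 1.7267675.
Sum = 53.154848.
SE = √(53.154848) = 7.29.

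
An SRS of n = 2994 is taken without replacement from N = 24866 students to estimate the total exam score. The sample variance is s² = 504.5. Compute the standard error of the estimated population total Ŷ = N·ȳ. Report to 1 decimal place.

9573.1

Var(Ŷ) = N²·Var(ȳ) = N²·(1 − n/N)·s²/n.
f = 2994/24866 = 0.12040537; Var(ȳ) = 0.87959463·504.5/2994 = 0.14821493.
Var(Ŷ) = 24866² · 0.14821493 = 9.1643953 × 10^7.
SE(Ŷ) = √(9.1643953 × 10^7) = 9573.1.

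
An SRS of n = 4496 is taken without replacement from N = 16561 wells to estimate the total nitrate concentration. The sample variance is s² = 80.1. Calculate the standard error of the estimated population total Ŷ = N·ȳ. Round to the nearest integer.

1887

Var(Ŷ) = N²·Var(ȳ) = N²·(1 − n/N)·s²/n.
f = 4496/16561 = 0.27148119; Var(ȳ) = 0.72851881·80.1/4496 = 0.012979172.
Var(Ŷ) = 16561² · 0.012979172 = 3.5597549 × 10^6.
SE(Ŷ) = √(3.5597549 × 10^6) = 1887.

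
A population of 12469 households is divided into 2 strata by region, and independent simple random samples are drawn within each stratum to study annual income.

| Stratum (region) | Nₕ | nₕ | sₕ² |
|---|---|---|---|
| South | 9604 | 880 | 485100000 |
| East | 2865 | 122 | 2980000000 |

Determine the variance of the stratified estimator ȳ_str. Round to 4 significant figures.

1.532 × 10^6

Var(ȳ_str) = Σₕ Wₕ²(1 − fₕ)sₕ²/nₕ with Wₕ = Nₕ/N, N = 12469.
South: Wₕ = 0.77023017; term = 0.77023017²·(1 − 0.09162849)·485100000/880 = 297066.15.
East: Wₕ = 0.22976983; term = 0.22976983²·(1 − 0.04258290)·2980000000/122 = 1.2346493 × 10^6.
Sum = 1.5317155 × 10^6.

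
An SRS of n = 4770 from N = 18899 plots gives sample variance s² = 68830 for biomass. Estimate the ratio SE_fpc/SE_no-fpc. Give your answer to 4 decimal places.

0.8646

f = n/N = 4770/18899 = 0.25239431.
SE_no-fpc = √(s²/n) = 3.7986536; SE_fpc = √((1−f)s²/n) = 3.2844753.
Ratio = √(1−f) = 0.86464195.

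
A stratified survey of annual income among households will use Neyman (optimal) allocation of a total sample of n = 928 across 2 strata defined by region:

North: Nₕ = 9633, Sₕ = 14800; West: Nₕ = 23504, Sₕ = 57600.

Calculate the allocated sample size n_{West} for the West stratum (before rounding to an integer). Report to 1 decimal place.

Neyman allocation: nₕ = n·NₕSₕ / Σⱼ NⱼSⱼ.
Σ NⱼSⱼ = 9633·14800 + 23504·57600 = 1.4963988 × 10^9.
n_{West} = 928·23504·57600 / (1.4963988 × 10^9) = 839.6.

839.6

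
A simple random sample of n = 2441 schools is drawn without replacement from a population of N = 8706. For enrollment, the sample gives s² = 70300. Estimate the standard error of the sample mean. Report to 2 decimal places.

4.55

Under SRS without replacement, Var(ȳ) = (1 − f)·s²/n with f = n/N = 2441/8706 = 0.28038135.
Var(ȳ) = (1 − 0.28038135)·70300/2441 = 0.71961865·28.799672 = 20.724781.
SE(ȳ) = √(20.724781) = 4.55.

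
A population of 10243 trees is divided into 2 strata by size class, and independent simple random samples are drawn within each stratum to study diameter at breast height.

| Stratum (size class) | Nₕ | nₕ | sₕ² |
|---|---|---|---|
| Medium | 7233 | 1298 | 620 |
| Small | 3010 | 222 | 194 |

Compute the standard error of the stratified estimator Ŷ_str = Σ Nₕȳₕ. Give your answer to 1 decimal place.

Var(Ŷ_str) = Σₕ Nₕ²(1 − fₕ)sₕ²/nₕ.
Medium: 7233²·(1 − 1298/7233)·620/1298 = 2.0504831 × 10^7.
Small: 3010²·(1 − 222/3010)·194/222 = 7.3334447 × 10^6.
Sum = 2.7838276 × 10^7.
SE = √(2.7838276 × 10^7) = 5276.2.

5276.2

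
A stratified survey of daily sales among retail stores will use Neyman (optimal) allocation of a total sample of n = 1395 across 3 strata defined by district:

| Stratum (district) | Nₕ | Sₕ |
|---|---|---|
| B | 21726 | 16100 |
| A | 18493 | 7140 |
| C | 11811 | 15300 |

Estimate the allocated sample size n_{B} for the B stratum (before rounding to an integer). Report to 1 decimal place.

736.5

Neyman allocation: nₕ = n·NₕSₕ / Σⱼ NⱼSⱼ.
Σ NⱼSⱼ = 21726·16100 + 18493·7140 + 11811·15300 = 6.6253692 × 10^8.
n_{B} = 1395·21726·16100 / (6.6253692 × 10^8) = 736.5.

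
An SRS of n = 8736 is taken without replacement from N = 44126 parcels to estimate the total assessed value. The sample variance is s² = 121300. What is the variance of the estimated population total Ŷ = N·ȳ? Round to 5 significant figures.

Var(Ŷ) = N²·Var(ȳ) = N²·(1 − n/N)·s²/n.
f = 8736/44126 = 0.19797852; Var(ȳ) = 0.80202148·121300/8736 = 11.136127.
Var(Ŷ) = 44126² · 11.136127 = 2.1683196 × 10^10.

2.1683 × 10^10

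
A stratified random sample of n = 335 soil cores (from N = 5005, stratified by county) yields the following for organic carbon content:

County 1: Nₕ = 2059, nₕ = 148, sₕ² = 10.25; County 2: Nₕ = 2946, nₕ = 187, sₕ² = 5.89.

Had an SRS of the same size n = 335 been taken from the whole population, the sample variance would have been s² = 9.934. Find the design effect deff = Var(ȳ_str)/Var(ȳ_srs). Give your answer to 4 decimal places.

Var(ȳ_str) = Σ Wₕ²(1−fₕ)sₕ²/nₕ with Wₕ = Nₕ/5005:
  County 1: (2059/5005)²·(1−148/2059)·10.25/148 = 0.01087855
  County 2: (2946/5005)²·(1−187/2946)·5.89/187 = 0.010219978
  → Var(ȳ_str) = 0.021098528.
Var(ȳ_srs) = (1 − 335/5005)·9.934/335 = 0.027668916.
deff = 0.021098528 / 0.027668916 = 0.7625.

0.7625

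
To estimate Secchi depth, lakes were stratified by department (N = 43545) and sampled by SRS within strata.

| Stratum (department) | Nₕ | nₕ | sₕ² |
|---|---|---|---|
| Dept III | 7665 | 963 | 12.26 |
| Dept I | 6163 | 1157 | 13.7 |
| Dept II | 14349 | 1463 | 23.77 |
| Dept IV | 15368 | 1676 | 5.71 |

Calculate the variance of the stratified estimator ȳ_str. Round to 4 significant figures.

Var(ȳ_str) = Σₕ Wₕ²(1 − fₕ)sₕ²/nₕ with Wₕ = Nₕ/N, N = 43545.
Dept III: Wₕ = 0.17602480; term = 0.17602480²·(1 − 0.12563601)·12.26/963 = 3.4490872 × 10^-4.
Dept I: Wₕ = 0.14153175; term = 0.14153175²·(1 − 0.18773325)·13.7/1157 = 1.9266092 × 10^-4.
Dept II: Wₕ = 0.32952118; term = 0.32952118²·(1 − 0.10195832)·23.77/1463 = 0.0015843387.
Dept IV: Wₕ = 0.35292226; term = 0.35292226²·(1 − 0.10905778)·5.71/1676 = 3.7806785 × 10^-4.
Sum = 0.0024999762.

0.002500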